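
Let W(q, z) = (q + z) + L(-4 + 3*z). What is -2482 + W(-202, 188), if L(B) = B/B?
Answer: -2495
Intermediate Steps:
L(B) = 1
W(q, z) = 1 + q + z (W(q, z) = (q + z) + 1 = 1 + q + z)
-2482 + W(-202, 188) = -2482 + (1 - 202 + 188) = -2482 - 13 = -2495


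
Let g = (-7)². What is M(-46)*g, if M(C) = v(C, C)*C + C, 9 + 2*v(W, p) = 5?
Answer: 2254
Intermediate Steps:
v(W, p) = -2 (v(W, p) = -9/2 + (½)*5 = -9/2 + 5/2 = -2)
g = 49
M(C) = -C (M(C) = -2*C + C = -C)
M(-46)*g = -1*(-46)*49 = 46*49 = 2254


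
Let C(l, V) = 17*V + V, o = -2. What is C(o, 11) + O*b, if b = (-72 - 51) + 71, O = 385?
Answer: -19822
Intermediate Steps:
C(l, V) = 18*V
b = -52 (b = -123 + 71 = -52)
C(o, 11) + O*b = 18*11 + 385*(-52) = 198 - 20020 = -19822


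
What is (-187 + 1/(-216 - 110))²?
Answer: 3716487369/106276 ≈ 34970.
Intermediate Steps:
(-187 + 1/(-216 - 110))² = (-187 + 1/(-326))² = (-187 - 1/326)² = (-60963/326)² = 3716487369/106276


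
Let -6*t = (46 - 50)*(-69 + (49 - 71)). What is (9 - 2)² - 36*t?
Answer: 2233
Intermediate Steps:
t = -182/3 (t = -(46 - 50)*(-69 + (49 - 71))/6 = -(-2)*(-69 - 22)/3 = -(-2)*(-91)/3 = -⅙*364 = -182/3 ≈ -60.667)
(9 - 2)² - 36*t = (9 - 2)² - 36*(-182/3) = 7² + 2184 = 49 + 2184 = 2233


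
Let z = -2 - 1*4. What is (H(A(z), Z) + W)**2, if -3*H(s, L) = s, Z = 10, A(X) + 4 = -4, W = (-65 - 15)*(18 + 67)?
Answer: 415833664/9 ≈ 4.6204e+7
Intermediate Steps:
W = -6800 (W = -80*85 = -6800)
z = -6 (z = -2 - 4 = -6)
A(X) = -8 (A(X) = -4 - 4 = -8)
H(s, L) = -s/3
(H(A(z), Z) + W)**2 = (-1/3*(-8) - 6800)**2 = (8/3 - 6800)**2 = (-20392/3)**2 = 415833664/9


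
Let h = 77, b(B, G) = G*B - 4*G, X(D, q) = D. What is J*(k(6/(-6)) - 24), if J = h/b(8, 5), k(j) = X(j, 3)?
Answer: -385/4 ≈ -96.250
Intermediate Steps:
b(B, G) = -4*G + B*G (b(B, G) = B*G - 4*G = -4*G + B*G)
k(j) = j
J = 77/20 (J = 77/((5*(-4 + 8))) = 77/((5*4)) = 77/20 ≈ 3.8500)
J*(k(6/(-6)) - 24) = 77*(6/(-6) - 24)/20 = 77*(6*(-⅙) - 24)/20 = 77*(-1 - 24)/20 = (77/20)*(-25) = -385/4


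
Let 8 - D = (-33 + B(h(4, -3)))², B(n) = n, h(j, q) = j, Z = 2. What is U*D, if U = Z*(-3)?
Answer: 4998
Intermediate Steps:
D = -833 (D = 8 - (-33 + 4)² = 8 - 1*(-29)² = 8 - 1*841 = 8 - 841 = -833)
U = -6 (U = 2*(-3) = -6)
U*D = -6*(-833) = 4998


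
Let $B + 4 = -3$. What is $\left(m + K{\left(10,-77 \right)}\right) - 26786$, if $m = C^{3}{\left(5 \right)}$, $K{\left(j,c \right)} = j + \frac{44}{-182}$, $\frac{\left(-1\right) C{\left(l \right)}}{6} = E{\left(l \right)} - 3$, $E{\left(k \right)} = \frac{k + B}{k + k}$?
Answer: $- \frac{224068774}{11375} \approx -19698.0$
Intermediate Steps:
$B = -7$ ($B = -4 - 3 = -7$)
$E{\left(k \right)} = \frac{-7 + k}{2 k}$ ($E{\left(k \right)} = \frac{k - 7}{k + k} = \frac{-7 + k}{2 k}$)
$C{\left(l \right)} = 18 - \frac{3 \left(-7 + l\right)}{l}$ ($C{\left(l \right)} = - 6 \left(\frac{-7 + l}{2 l} - 3\right) = - 6 \left(-3 + \frac{-7 + l}{2 l}\right) = 18 - \frac{3 \left(-7 + l\right)}{l}$)
$K{\left(j,c \right)} = - \frac{22}{91} + j$ ($K{\left(j,c \right)} = j + 44 \left(- \frac{1}{182}\right) = j - \frac{22}{91} = - \frac{22}{91} + j$)
$m = \frac{884736}{125}$ ($m = \left(15 + \frac{21}{5}\right)^{3} = \left(\frac{96}{5}\right)^{3} = \frac{884736}{125} \approx 7077.9$)
$\left(m + K{\left(10,-77 \right)}\right) - 26786 = \left(\frac{884736}{125} + \left(- \frac{22}{91} + 10\right)\right) - 26786 = \left(\frac{884736}{125} + \frac{888}{91}\right) - 26786 = \frac{80621976}{11375} - 26786 = - \frac{224068774}{11375}$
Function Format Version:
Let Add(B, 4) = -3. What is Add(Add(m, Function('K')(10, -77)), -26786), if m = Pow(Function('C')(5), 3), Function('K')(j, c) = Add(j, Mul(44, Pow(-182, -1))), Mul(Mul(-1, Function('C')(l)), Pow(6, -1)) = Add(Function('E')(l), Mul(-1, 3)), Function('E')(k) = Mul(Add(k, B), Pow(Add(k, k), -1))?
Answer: Rational(-224068774, 11375) ≈ -19698.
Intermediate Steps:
B = -7 (B = Add(-4, -3) = -7)
Function('E')(k) = Mul(Rational(1, 2), Pow(k, -1), Add(-7, k)) (Function('E')(k) = Mul(Add(k, -7), Pow(Add(k, k), -1)) = Mul(Add(-7, k), Pow(Mul(2, k), -1)) = Mul(Add(-7, k), Mul(Rational(1, 2), Pow(k, -1))) = Mul(Rational(1, 2), Pow(k, -1), Add(-7, k)))
Function('C')(l) = Add(18, Mul(-3, Pow(l, -1), Add(-7, l))) (Function('C')(l) = Mul(-6, Add(Mul(Rational(1, 2), Pow(l, -1), Add(-7, l)), Mul(-1, 3))) = Mul(-6, Add(Mul(Rational(1, 2), Pow(l, -1), Add(-7, l)), -3)) = Mul(-6, Add(-3, Mul(Rational(1, 2), Pow(l, -1), Add(-7, l)))) = Add(18, Mul(-3, Pow(l, -1), Add(-7, l))))
Function('K')(j, c) = Add(Rational(-22, 91), j) (Function('K')(j, c) = Add(j, Mul(44, Rational(-1, 182))) = Add(j, Rational(-22, 91)) = Add(Rational(-22, 91), j))
m = Rational(884736, 125) (m = Pow(Add(15, Mul(21, Pow(5, -1))), 3) = Pow(Add(15, Mul(21, Rational(1, 5))), 3) = Pow(Add(15, Rational(21, 5)), 3) = Pow(Rational(96, 5), 3) = Rational(884736, 125) ≈ 7077.9)
Add(Add(m, Function('K')(10, -77)), -26786) = Add(Add(Rational(884736, 125), Add(Rational(-22, 91), 10)), -26786) = Add(Add(Rational(884736, 125), Rational(888, 91)), -26786) = Add(Rational(80621976, 11375), -26786) = Rational(-224068774, 11375)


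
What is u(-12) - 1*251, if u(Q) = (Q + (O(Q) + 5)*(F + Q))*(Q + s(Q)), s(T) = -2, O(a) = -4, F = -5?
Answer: 155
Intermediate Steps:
u(Q) = (-5 + 2*Q)*(-2 + Q) (u(Q) = (Q + (-4 + 5)*(-5 + Q))*(Q - 2) = (Q + 1*(-5 + Q))*(-2 + Q) = (Q + (-5 + Q))*(-2 + Q) = (-5 + 2*Q)*(-2 + Q))
u(-12) - 1*251 = (10 - 9*(-12) + 2*(-12)²) - 1*251 = (10 + 108 + 2*144) - 251 = (10 + 108 + 288) - 251 = 406 - 251 = 155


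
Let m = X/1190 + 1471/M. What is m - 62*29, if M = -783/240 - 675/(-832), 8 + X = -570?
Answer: -856048159/356895 ≈ -2398.6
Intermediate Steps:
X = -578 (X = -8 - 570 = -578)
M = -10197/4160 (M = -783*1/240 - 675*(-1/832) = -261/80 + 675/832 = -10197/4160 ≈ -2.4512)
m = -214350949/356895 (m = -578/1190 + 1471/(-10197/4160) = -578*1/1190 + 1471*(-4160/10197) = -17/35 - 6119360/10197 = -214350949/356895 ≈ -600.60)
m - 62*29 = -214350949/356895 - 62*29 = -214350949/356895 - 1798 = -856048159/356895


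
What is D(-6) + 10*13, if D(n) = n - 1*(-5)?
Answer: 129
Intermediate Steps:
D(n) = 5 + n (D(n) = n + 5 = 5 + n)
D(-6) + 10*13 = (5 - 6) + 10*13 = -1 + 130 = 129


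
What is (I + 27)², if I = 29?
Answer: 3136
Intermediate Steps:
(I + 27)² = (29 + 27)² = 56² = 3136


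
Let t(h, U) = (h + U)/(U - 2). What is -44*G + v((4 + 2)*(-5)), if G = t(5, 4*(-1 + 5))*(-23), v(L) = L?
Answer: 1488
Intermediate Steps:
t(h, U) = (U + h)/(-2 + U)
G = -69/2 (G = ((4*(-1 + 5) + 5)/(-2 + 4*(-1 + 5)))*(-23) = ((4*4 + 5)/(-2 + 4*4))*(-23) = ((16 + 5)/(-2 + 16))*(-23) = (21/14)*(-23) = ((1/14)*21)*(-23) = (3/2)*(-23) = -69/2 ≈ -34.500)
-44*G + v((4 + 2)*(-5)) = -44*(-69/2) + (4 + 2)*(-5) = 1518 + 6*(-5) = 1518 - 30 = 1488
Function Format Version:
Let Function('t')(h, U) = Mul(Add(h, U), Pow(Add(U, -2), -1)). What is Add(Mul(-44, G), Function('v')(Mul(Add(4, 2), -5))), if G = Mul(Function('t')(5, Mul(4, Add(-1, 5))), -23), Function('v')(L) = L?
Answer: 1488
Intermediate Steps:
Function('t')(h, U) = Mul(Pow(Add(-2, U), -1), Add(U, h)) (Function('t')(h, U) = Mul(Add(U, h), Pow(Add(-2, U), -1)) = Mul(Pow(Add(-2, U), -1), Add(U, h)))
G = Rational(-69, 2) (G = Mul(Mul(Pow(Add(-2, Mul(4, Add(-1, 5))), -1), Add(Mul(4, Add(-1, 5)), 5)), -23) = Mul(Mul(Pow(Add(-2, Mul(4, 4)), -1), Add(Mul(4, 4), 5)), -23) = Mul(Mul(Pow(Add(-2, 16), -1), Add(16, 5)), -23) = Mul(Mul(Pow(14, -1), 21), -23) = Mul(Mul(Rational(1, 14), 21), -23) = Mul(Rational(3, 2), -23) = Rational(-69, 2) ≈ -34.500)
Add(Mul(-44, G), Function('v')(Mul(Add(4, 2), -5))) = Add(Mul(-44, Rational(-69, 2)), Mul(Add(4, 2), -5)) = Add(1518, Mul(6, -5)) = Add(1518, -30) = 1488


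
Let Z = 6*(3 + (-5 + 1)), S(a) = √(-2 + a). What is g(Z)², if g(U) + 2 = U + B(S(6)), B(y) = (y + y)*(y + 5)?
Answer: 400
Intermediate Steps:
B(y) = 2*y*(5 + y) (B(y) = (2*y)*(5 + y) = 2*y*(5 + y))
Z = -6 (Z = 6*(3 - 4) = 6*(-1) = -6)
g(U) = 26 + U (g(U) = -2 + (U + 2*√(-2 + 6)*(5 + √(-2 + 6))) = -2 + (U + 2*√4*(5 + √4)) = -2 + (U + 2*2*(5 + 2)) = -2 + (U + 2*2*7) = -2 + (U + 28) = -2 + (28 + U) = 26 + U)
g(Z)² = (26 - 6)² = 20² = 400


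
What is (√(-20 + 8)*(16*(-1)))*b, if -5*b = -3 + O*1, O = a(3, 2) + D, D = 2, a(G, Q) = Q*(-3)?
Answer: -224*I*√3/5 ≈ -77.596*I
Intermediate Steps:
a(G, Q) = -3*Q
O = -4 (O = -3*2 + 2 = -6 + 2 = -4)
b = 7/5 (b = -(-3 - 4*1)/5 = -(-3 - 4)/5 = -⅕*(-7) = 7/5 ≈ 1.4000)
(√(-20 + 8)*(16*(-1)))*b = (√(-20 + 8)*(16*(-1)))*(7/5) = (√(-12)*(-16))*(7/5) = ((2*I*√3)*(-16))*(7/5) = -32*I*√3*(7/5) = -224*I*√3/5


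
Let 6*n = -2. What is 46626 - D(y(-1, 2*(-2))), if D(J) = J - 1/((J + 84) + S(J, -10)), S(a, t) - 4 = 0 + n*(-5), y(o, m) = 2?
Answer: 12821603/275 ≈ 46624.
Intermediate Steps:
n = -1/3 (n = (1/6)*(-2) = -1/3 ≈ -0.33333)
S(a, t) = 17/3 (S(a, t) = 4 + (0 - 1/3*(-5)) = 4 + (0 + 5/3) = 4 + 5/3 = 17/3)
D(J) = J - 1/(269/3 + J) (D(J) = J - 1/((J + 84) + 17/3) = J - 1/((84 + J) + 17/3) = J - 1/(269/3 + J))
46626 - D(y(-1, 2*(-2))) = 46626 - (-3 + 3*2**2 + 269*2)/(269 + 3*2) = 46626 - (-3 + 3*4 + 538)/(269 + 6) = 46626 - (-3 + 12 + 538)/275 = 46626 - 547/275 = 12821603/275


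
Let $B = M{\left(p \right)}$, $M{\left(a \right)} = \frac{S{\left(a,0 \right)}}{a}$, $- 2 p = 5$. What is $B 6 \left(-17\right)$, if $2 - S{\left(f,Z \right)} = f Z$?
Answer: $\frac{408}{5} \approx 81.6$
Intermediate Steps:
$p = - \frac{5}{2}$ ($p = \left(- \frac{1}{2}\right) 5 = - \frac{5}{2} \approx -2.5$)
$S{\left(f,Z \right)} = 2 - Z f$ ($S{\left(f,Z \right)} = 2 - f Z = 2 - Z f$)
$M{\left(a \right)} = \frac{2}{a}$ ($M{\left(a \right)} = \frac{2 - 0 a}{a} = \frac{2 + 0}{a} = \frac{2}{a}$)
$B = - \frac{4}{5}$ ($B = \frac{2}{- \frac{5}{2}} = 2 \left(- \frac{2}{5}\right) = - \frac{4}{5} \approx -0.8$)
$B 6 \left(-17\right) = - \frac{4 \cdot 6 \left(-17\right)}{5} = \left(- \frac{4}{5}\right) \left(-102\right) = \frac{408}{5}$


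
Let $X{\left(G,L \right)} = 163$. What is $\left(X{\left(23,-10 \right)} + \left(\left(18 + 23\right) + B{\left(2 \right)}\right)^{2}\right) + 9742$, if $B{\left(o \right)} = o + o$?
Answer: $11930$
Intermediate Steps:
$B{\left(o \right)} = 2 o$
$\left(X{\left(23,-10 \right)} + \left(\left(18 + 23\right) + B{\left(2 \right)}\right)^{2}\right) + 9742 = \left(163 + \left(\left(18 + 23\right) + 2 \cdot 2\right)^{2}\right) + 9742 = \left(163 + \left(41 + 4\right)^{2}\right) + 9742 = \left(163 + 45^{2}\right) + 9742 = \left(163 + 2025\right) + 9742 = 2188 + 9742 = 11930$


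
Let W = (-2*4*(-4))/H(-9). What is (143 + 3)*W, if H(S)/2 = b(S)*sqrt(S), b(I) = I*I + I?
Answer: -292*I/27 ≈ -10.815*I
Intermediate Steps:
b(I) = I + I**2 (b(I) = I**2 + I = I + I**2)
H(S) = 2*S**(3/2)*(1 + S) (H(S) = 2*((S*(1 + S))*sqrt(S)) = 2*(S**(3/2)*(1 + S)) = 2*S**(3/2)*(1 + S))
W = -2*I/27 (W = (-2*4*(-4))/((2*(-9)**(3/2)*(1 - 9))) = (-8*(-4))/((2*(-27*I)*(-8))) = 32/((432*I)) = 32*(-I/432) = -2*I/27 ≈ -0.074074*I)
(143 + 3)*W = (143 + 3)*(-2*I/27) = 146*(-2*I/27) = -292*I/27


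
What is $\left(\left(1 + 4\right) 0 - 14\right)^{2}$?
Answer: $196$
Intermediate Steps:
$\left(\left(1 + 4\right) 0 - 14\right)^{2} = \left(5 \cdot 0 - 14\right)^{2} = \left(0 - 14\right)^{2} = \left(-14\right)^{2} = 196$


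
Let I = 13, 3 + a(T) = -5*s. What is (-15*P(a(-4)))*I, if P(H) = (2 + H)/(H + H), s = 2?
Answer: -165/2 ≈ -82.500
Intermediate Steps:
a(T) = -13 (a(T) = -3 - 5*2 = -3 - 10 = -13)
P(H) = (2 + H)/(2*H) (P(H) = (2 + H)/((2*H)) = (2 + H)*(1/(2*H)) = (2 + H)/(2*H))
(-15*P(a(-4)))*I = -15*(2 - 13)/(2*(-13))*13 = -15*(-1)*(-11)/(2*13)*13 = -15*11/26*13 = -165/26*13 = -165/2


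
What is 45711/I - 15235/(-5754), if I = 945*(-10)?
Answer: -157474/71925 ≈ -2.1894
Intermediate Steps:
I = -9450
45711/I - 15235/(-5754) = 45711/(-9450) - 15235/(-5754) = 45711*(-1/9450) - 15235*(-1/5754) = -1693/350 + 15235/5754 = -157474/71925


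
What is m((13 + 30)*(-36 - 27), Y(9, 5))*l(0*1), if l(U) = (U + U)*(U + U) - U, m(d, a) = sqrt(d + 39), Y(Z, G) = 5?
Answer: 0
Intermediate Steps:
m(d, a) = sqrt(39 + d)
l(U) = -U + 4*U**2 (l(U) = (2*U)*(2*U) - U = 4*U**2 - U = -U + 4*U**2)
m((13 + 30)*(-36 - 27), Y(9, 5))*l(0*1) = sqrt(39 + (13 + 30)*(-36 - 27))*((0*1)*(-1 + 4*(0*1))) = sqrt(39 + 43*(-63))*(0*(-1 + 4*0)) = sqrt(39 - 2709)*(0*(-1 + 0)) = sqrt(-2670)*(0*(-1)) = (I*sqrt(2670))*0 = 0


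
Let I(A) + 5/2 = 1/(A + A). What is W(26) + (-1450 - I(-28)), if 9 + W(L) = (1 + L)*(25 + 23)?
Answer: -8987/56 ≈ -160.48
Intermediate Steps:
I(A) = -5/2 + 1/(2*A) (I(A) = -5/2 + 1/(A + A) = -5/2 + 1/(2*A))
W(L) = 39 + 48*L (W(L) = -9 + (1 + L)*(25 + 23) = -9 + (1 + L)*48 = -9 + (48 + 48*L) = 39 + 48*L)
W(26) + (-1450 - I(-28)) = (39 + 48*26) + (-1450 - (1 - 5*(-28))/(2*(-28))) = (39 + 1248) + (-1450 - (-1)*(1 + 140)/(2*28)) = 1287 + (-1450 - (-1)*141/(2*28)) = 1287 + (-1450 - 1*(-141/56)) = 1287 + (-1450 + 141/56) = 1287 - 81059/56 = -8987/56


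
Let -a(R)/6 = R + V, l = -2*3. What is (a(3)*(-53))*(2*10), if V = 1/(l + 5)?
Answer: 12720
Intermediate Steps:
l = -6
V = -1 (V = 1/(-6 + 5) = 1/(-1) = -1)
a(R) = 6 - 6*R (a(R) = -6*(R - 1) = -6*(-1 + R) = 6 - 6*R)
(a(3)*(-53))*(2*10) = ((6 - 6*3)*(-53))*(2*10) = ((6 - 18)*(-53))*20 = -12*(-53)*20 = 636*20 = 12720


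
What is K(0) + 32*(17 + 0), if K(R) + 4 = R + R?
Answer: 540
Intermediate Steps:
K(R) = -4 + 2*R (K(R) = -4 + (R + R) = -4 + 2*R)
K(0) + 32*(17 + 0) = (-4 + 2*0) + 32*(17 + 0) = (-4 + 0) + 32*17 = -4 + 544 = 540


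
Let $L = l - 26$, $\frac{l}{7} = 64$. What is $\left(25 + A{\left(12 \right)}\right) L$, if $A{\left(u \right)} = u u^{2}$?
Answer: $739766$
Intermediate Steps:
$l = 448$ ($l = 7 \cdot 64 = 448$)
$A{\left(u \right)} = u^{3}$
$L = 422$ ($L = 448 - 26 = 422$)
$\left(25 + A{\left(12 \right)}\right) L = \left(25 + 12^{3}\right) 422 = \left(25 + 1728\right) 422 = 1753 \cdot 422 = 739766$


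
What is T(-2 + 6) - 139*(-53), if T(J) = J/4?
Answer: 7368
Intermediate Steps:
T(J) = J/4 (T(J) = J*(¼) = J/4)
T(-2 + 6) - 139*(-53) = (-2 + 6)/4 - 139*(-53) = (¼)*4 + 7367 = 1 + 7367 = 7368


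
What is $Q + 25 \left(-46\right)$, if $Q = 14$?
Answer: $-1136$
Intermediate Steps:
$Q + 25 \left(-46\right) = 14 + 25 \left(-46\right) = 14 - 1150 = -1136$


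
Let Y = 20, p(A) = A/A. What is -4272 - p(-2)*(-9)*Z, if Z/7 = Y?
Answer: -3012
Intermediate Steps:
p(A) = 1
Z = 140 (Z = 7*20 = 140)
-4272 - p(-2)*(-9)*Z = -4272 - 1*(-9)*140 = -4272 - (-9)*140 = -4272 - 1*(-1260) = -4272 + 1260 = -3012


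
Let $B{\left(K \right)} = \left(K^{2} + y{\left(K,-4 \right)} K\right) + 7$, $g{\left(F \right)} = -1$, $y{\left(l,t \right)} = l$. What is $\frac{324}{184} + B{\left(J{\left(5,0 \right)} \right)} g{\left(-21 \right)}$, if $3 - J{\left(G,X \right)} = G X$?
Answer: $- \frac{1069}{46} \approx -23.239$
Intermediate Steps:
$J{\left(G,X \right)} = 3 - G X$
$B{\left(K \right)} = 7 + 2 K^{2}$ ($B{\left(K \right)} = \left(K^{2} + K K\right) + 7 = \left(K^{2} + K^{2}\right) + 7 = 2 K^{2} + 7 = 7 + 2 K^{2}$)
$\frac{324}{184} + B{\left(J{\left(5,0 \right)} \right)} g{\left(-21 \right)} = \frac{324}{184} + \left(7 + 2 \left(3 - 5 \cdot 0\right)^{2}\right) \left(-1\right) = 324 \cdot \frac{1}{184} + \left(7 + 2 \left(3 + 0\right)^{2}\right) \left(-1\right) = \frac{81}{46} + \left(7 + 2 \cdot 3^{2}\right) \left(-1\right) = \frac{81}{46} + \left(7 + 2 \cdot 9\right) \left(-1\right) = \frac{81}{46} + \left(7 + 18\right) \left(-1\right) = \frac{81}{46} + 25 \left(-1\right) = \frac{81}{46} - 25 = - \frac{1069}{46}$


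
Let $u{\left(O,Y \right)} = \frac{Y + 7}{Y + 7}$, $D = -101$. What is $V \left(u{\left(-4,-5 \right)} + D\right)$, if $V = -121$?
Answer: $12100$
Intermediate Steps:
$u{\left(O,Y \right)} = 1$ ($u{\left(O,Y \right)} = \frac{7 + Y}{7 + Y} = 1$)
$V \left(u{\left(-4,-5 \right)} + D\right) = - 121 \left(1 - 101\right) = \left(-121\right) \left(-100\right) = 12100$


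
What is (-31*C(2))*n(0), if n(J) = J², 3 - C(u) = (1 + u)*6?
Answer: 0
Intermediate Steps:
C(u) = -3 - 6*u (C(u) = 3 - (1 + u)*6 = 3 - (6 + 6*u) = 3 + (-6 - 6*u) = -3 - 6*u)
(-31*C(2))*n(0) = -31*(-3 - 6*2)*0² = -31*(-3 - 12)*0 = -31*(-15)*0 = 465*0 = 0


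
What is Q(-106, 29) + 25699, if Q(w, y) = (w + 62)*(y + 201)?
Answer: 15579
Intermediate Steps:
Q(w, y) = (62 + w)*(201 + y)
Q(-106, 29) + 25699 = (12462 + 62*29 + 201*(-106) - 106*29) + 25699 = (12462 + 1798 - 21306 - 3074) + 25699 = -10120 + 25699 = 15579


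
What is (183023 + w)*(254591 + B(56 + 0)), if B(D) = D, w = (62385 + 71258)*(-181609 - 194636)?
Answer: -12804243853948264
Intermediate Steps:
w = -50282510535 (w = 133643*(-376245) = -50282510535)
(183023 + w)*(254591 + B(56 + 0)) = (183023 - 50282510535)*(254591 + (56 + 0)) = -50282327512*(254591 + 56) = -50282327512*254647 = -12804243853948264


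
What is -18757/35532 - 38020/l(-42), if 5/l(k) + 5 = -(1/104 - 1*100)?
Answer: -333645350755/461916 ≈ -7.2231e+5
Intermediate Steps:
l(k) = 520/9879 (l(k) = 5/(-5 - (1/104 - 1*100)) = 5/(-5 - (1/104 - 100)) = 5/(-5 - 1*(-10399/104)) = 5/(-5 + 10399/104) = 5/(9879/104) = 5*(104/9879) = 520/9879)
-18757/35532 - 38020/l(-42) = -18757/35532 - 38020/520/9879 = -18757*1/35532 - 38020*9879/520 = -18757/35532 - 18779979/26 = -333645350755/461916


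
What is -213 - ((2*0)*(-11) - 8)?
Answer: -205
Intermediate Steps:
-213 - ((2*0)*(-11) - 8) = -213 - (0*(-11) - 8) = -213 - (0 - 8) = -213 - 1*(-8) = -213 + 8 = -205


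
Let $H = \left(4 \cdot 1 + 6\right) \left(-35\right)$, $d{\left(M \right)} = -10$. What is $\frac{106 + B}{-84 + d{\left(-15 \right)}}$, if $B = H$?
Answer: $\frac{122}{47} \approx 2.5957$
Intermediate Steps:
$H = -350$ ($H = \left(4 + 6\right) \left(-35\right) = 10 \left(-35\right) = -350$)
$B = -350$
$\frac{106 + B}{-84 + d{\left(-15 \right)}} = \frac{106 - 350}{-84 - 10} = - \frac{244}{-94} = \left(-244\right) \left(- \frac{1}{94}\right) = \frac{122}{47}$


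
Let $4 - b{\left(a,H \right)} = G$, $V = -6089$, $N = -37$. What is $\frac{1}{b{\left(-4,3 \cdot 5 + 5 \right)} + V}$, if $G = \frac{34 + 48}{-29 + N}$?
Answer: $- \frac{33}{200764} \approx -0.00016437$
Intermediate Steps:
$G = - \frac{41}{33}$ ($G = \frac{34 + 48}{-29 - 37} = \frac{82}{-66} = 82 \left(- \frac{1}{66}\right) = - \frac{41}{33} \approx -1.2424$)
$b{\left(a,H \right)} = \frac{173}{33}$ ($b{\left(a,H \right)} = 4 - - \frac{41}{33} = 4 + \frac{41}{33} = \frac{173}{33}$)
$\frac{1}{b{\left(-4,3 \cdot 5 + 5 \right)} + V} = \frac{1}{\frac{173}{33} - 6089} = \frac{1}{- \frac{200764}{33}} = - \frac{33}{200764}$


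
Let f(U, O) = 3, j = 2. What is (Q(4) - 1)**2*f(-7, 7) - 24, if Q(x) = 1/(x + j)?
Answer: -263/12 ≈ -21.917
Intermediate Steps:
Q(x) = 1/(2 + x) (Q(x) = 1/(x + 2) = 1/(2 + x))
(Q(4) - 1)**2*f(-7, 7) - 24 = (1/(2 + 4) - 1)**2*3 - 24 = (1/6 - 1)**2*3 - 24 = (-5/6)**2*3 - 24 = (25/36)*3 - 24 = 25/12 - 24 = -263/12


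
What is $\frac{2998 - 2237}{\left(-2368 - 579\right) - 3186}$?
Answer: $- \frac{761}{6133} \approx -0.12408$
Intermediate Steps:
$\frac{2998 - 2237}{\left(-2368 - 579\right) - 3186} = \frac{761}{-2947 - 3186} = \frac{761}{-6133} = 761 \left(- \frac{1}{6133}\right) = - \frac{761}{6133}$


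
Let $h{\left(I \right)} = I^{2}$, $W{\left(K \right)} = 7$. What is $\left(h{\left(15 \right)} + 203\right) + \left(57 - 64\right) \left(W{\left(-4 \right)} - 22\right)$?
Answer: $533$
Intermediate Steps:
$\left(h{\left(15 \right)} + 203\right) + \left(57 - 64\right) \left(W{\left(-4 \right)} - 22\right) = \left(15^{2} + 203\right) + \left(57 - 64\right) \left(7 - 22\right) = \left(225 + 203\right) - -105 = 428 + 105 = 533$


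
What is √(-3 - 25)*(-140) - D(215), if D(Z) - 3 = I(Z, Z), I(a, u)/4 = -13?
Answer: 49 - 280*I*√7 ≈ 49.0 - 740.81*I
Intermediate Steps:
I(a, u) = -52 (I(a, u) = 4*(-13) = -52)
D(Z) = -49 (D(Z) = 3 - 52 = -49)
√(-3 - 25)*(-140) - D(215) = √(-3 - 25)*(-140) - 1*(-49) = √(-28)*(-140) + 49 = (2*I*√7)*(-140) + 49 = -280*I*√7 + 49 = 49 - 280*I*√7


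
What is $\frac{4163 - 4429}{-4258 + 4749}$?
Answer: $- \frac{266}{491} \approx -0.54175$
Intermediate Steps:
$\frac{4163 - 4429}{-4258 + 4749} = - \frac{266}{491}$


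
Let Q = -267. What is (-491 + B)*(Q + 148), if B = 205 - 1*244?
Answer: 63070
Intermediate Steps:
B = -39 (B = 205 - 244 = -39)
(-491 + B)*(Q + 148) = (-491 - 39)*(-267 + 148) = -530*(-119) = 63070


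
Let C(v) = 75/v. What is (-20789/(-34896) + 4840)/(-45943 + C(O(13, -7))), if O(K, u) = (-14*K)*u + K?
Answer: -24155192347/229261159904 ≈ -0.10536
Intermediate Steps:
O(K, u) = K - 14*K*u (O(K, u) = -14*K*u + K = K - 14*K*u)
(-20789/(-34896) + 4840)/(-45943 + C(O(13, -7))) = (-20789/(-34896) + 4840)/(-45943 + 75/((13*(1 - 14*(-7))))) = (-20789*(-1/34896) + 4840)/(-45943 + 75/((13*(1 + 98)))) = (20789/34896 + 4840)/(-45943 + 75/((13*99))) = 168917429/(34896*(-45943 + 75/1287)) = 168917429/(34896*(-45943 + 75*(1/1287))) = 168917429/(34896*(-45943 + 25/429)) = 168917429/(34896*(-19709522/429)) = (168917429/34896)*(-429/19709522) = -24155192347/229261159904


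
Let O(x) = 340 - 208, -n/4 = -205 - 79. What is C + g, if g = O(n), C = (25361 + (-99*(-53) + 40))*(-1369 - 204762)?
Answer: -6317502756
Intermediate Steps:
n = 1136 (n = -4*(-205 - 79) = -4*(-284) = 1136)
O(x) = 132
C = -6317502888 (C = (25361 + (5247 + 40))*(-206131) = (25361 + 5287)*(-206131) = 30648*(-206131) = -6317502888)
g = 132
C + g = -6317502888 + 132 = -6317502756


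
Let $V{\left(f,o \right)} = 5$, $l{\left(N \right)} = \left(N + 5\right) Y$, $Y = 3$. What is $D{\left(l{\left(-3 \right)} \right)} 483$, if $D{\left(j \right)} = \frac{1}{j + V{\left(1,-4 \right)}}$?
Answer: $\frac{483}{11} \approx 43.909$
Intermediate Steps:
$l{\left(N \right)} = 15 + 3 N$ ($l{\left(N \right)} = \left(N + 5\right) 3 = \left(5 + N\right) 3 = 15 + 3 N$)
$D{\left(j \right)} = \frac{1}{5 + j}$ ($D{\left(j \right)} = \frac{1}{j + 5} = \frac{1}{5 + j}$)
$D{\left(l{\left(-3 \right)} \right)} 483 = \frac{1}{5 + \left(15 + 3 \left(-3\right)\right)} 483 = \frac{1}{5 + \left(15 - 9\right)} 483 = \frac{1}{5 + 6} \cdot 483 = \frac{1}{11} \cdot 483 = \frac{483}{11}$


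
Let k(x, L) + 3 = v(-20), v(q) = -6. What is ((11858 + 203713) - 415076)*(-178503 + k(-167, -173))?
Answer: 35614036560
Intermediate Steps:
k(x, L) = -9 (k(x, L) = -3 - 6 = -9)
((11858 + 203713) - 415076)*(-178503 + k(-167, -173)) = ((11858 + 203713) - 415076)*(-178503 - 9) = (215571 - 415076)*(-178512) = -199505*(-178512) = 35614036560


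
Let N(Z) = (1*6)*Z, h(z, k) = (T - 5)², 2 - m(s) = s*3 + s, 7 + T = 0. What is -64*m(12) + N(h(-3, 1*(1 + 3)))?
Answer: 3808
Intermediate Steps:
T = -7 (T = -7 + 0 = -7)
m(s) = 2 - 4*s (m(s) = 2 - (s*3 + s) = 2 - (3*s + s) = 2 - 4*s)
h(z, k) = 144 (h(z, k) = (-7 - 5)² = (-12)² = 144)
N(Z) = 6*Z
-64*m(12) + N(h(-3, 1*(1 + 3))) = -64*(2 - 4*12) + 6*144 = -64*(2 - 48) + 864 = -64*(-46) + 864 = 2944 + 864 = 3808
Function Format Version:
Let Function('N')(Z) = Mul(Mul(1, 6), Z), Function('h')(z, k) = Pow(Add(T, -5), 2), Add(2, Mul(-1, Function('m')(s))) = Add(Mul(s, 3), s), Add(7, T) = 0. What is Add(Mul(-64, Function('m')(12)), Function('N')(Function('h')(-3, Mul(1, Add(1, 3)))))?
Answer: 3808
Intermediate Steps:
T = -7 (T = Add(-7, 0) = -7)
Function('m')(s) = Add(2, Mul(-4, s)) (Function('m')(s) = Add(2, Mul(-1, Add(Mul(s, 3), s))) = Add(2, Mul(-1, Add(Mul(3, s), s))) = Add(2, Mul(-1, Mul(4, s))) = Add(2, Mul(-4, s)))
Function('h')(z, k) = 144 (Function('h')(z, k) = Pow(Add(-7, -5), 2) = Pow(-12, 2) = 144)
Function('N')(Z) = Mul(6, Z)
Add(Mul(-64, Function('m')(12)), Function('N')(Function('h')(-3, Mul(1, Add(1, 3))))) = Add(Mul(-64, Add(2, Mul(-4, 12))), Mul(6, 144)) = Add(Mul(-64, Add(2, -48)), 864) = Add(Mul(-64, -46), 864) = Add(2944, 864) = 3808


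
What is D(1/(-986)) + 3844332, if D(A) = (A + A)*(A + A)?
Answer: 934361048269/243049 ≈ 3.8443e+6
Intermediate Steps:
D(A) = 4*A² (D(A) = (2*A)*(2*A) = 4*A²)
D(1/(-986)) + 3844332 = 4*(1/(-986))² + 3844332 = 4*(-1/986)² + 3844332 = 4*(1/972196) + 3844332 = 1/243049 + 3844332 = 934361048269/243049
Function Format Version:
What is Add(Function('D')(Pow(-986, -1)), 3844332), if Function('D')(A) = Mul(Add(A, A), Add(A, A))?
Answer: Rational(934361048269, 243049) ≈ 3.8443e+6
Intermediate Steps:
Function('D')(A) = Mul(4, Pow(A, 2)) (Function('D')(A) = Mul(Mul(2, A), Mul(2, A)) = Mul(4, Pow(A, 2)))
Add(Function('D')(Pow(-986, -1)), 3844332) = Add(Mul(4, Pow(Pow(-986, -1), 2)), 3844332) = Add(Mul(4, Pow(Rational(-1, 986), 2)), 3844332) = Add(Mul(4, Rational(1, 972196)), 3844332) = Add(Rational(1, 243049), 3844332) = Rational(934361048269, 243049)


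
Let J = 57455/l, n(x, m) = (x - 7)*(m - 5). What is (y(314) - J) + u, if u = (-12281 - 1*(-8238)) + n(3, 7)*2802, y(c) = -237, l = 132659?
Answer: -3541522119/132659 ≈ -26696.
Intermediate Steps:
n(x, m) = (-7 + x)*(-5 + m)
J = 57455/132659 ≈ 0.43310
u = -26459 (u = (-12281 - 1*(-8238)) + (35 - 7*7 - 5*3 + 7*3)*2802 = (-12281 + 8238) + (35 - 49 - 15 + 21)*2802 = -4043 - 8*2802 = -4043 - 22416 = -26459)
(y(314) - J) + u = (-237 - 1*57455/132659) - 26459 = (-237 - 57455/132659) - 26459 = -31497638/132659 - 26459 = -3541522119/132659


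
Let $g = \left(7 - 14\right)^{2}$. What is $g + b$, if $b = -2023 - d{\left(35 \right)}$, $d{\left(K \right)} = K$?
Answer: $-2009$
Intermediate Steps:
$b = -2058$ ($b = -2023 - 35 = -2058$)
$g = 49$ ($g = \left(7 - 14\right)^{2} = \left(-7\right)^{2} = 49$)
$g + b = 49 - 2058 = -2009$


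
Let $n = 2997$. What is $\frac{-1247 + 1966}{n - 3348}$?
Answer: $- \frac{719}{351} \approx -2.0484$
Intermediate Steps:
$\frac{-1247 + 1966}{n - 3348} = \frac{-1247 + 1966}{2997 - 3348} = \frac{719}{-351} = 719 \left(- \frac{1}{351}\right) = - \frac{719}{351}$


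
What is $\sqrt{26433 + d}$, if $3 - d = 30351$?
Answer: $3 i \sqrt{435} \approx 62.57 i$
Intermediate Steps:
$d = -30348$ ($d = 3 - 30351 = -30348$)
$\sqrt{26433 + d} = \sqrt{26433 - 30348} = \sqrt{-3915} = 3 i \sqrt{435}$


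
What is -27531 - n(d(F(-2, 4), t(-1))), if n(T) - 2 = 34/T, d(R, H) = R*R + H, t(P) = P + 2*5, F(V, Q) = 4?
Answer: -688359/25 ≈ -27534.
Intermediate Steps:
t(P) = 10 + P (t(P) = P + 10 = 10 + P)
d(R, H) = H + R² (d(R, H) = R² + H = H + R²)
n(T) = 2 + 34/T
-27531 - n(d(F(-2, 4), t(-1))) = -27531 - (2 + 34/((10 - 1) + 4²)) = -27531 - (2 + 34/(9 + 16)) = -27531 - (2 + 34/25) = -27531 - 1*84/25 = -27531 - 84/25 = -688359/25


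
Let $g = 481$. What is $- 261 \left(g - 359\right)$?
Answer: $-31842$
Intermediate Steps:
$- 261 \left(g - 359\right) = - 261 \left(481 - 359\right) = \left(-261\right) 122 = -31842$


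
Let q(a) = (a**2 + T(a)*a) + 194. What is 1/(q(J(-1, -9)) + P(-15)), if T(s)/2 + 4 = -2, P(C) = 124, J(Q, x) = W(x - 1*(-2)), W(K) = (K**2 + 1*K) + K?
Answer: 1/1123 ≈ 0.00089047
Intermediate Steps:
W(K) = K**2 + 2*K (W(K) = (K**2 + K) + K = (K + K**2) + K = K**2 + 2*K)
J(Q, x) = (2 + x)*(4 + x) (J(Q, x) = (x - 1*(-2))*(2 + (x - 1*(-2))) = (x + 2)*(2 + (x + 2)) = (2 + x)*(2 + (2 + x)) = (2 + x)*(4 + x))
T(s) = -12 (T(s) = -8 + 2*(-2) = -8 - 4 = -12)
q(a) = 194 + a**2 - 12*a (q(a) = (a**2 - 12*a) + 194 = 194 + a**2 - 12*a)
1/(q(J(-1, -9)) + P(-15)) = 1/((194 + ((2 - 9)*(4 - 9))**2 - 12*(2 - 9)*(4 - 9)) + 124) = 1/((194 + (-7*(-5))**2 - (-84)*(-5)) + 124) = 1/((194 + 35**2 - 12*35) + 124) = 1/((194 + 1225 - 420) + 124) = 1/(999 + 124) = 1/1123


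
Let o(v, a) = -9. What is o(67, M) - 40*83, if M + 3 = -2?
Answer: -3329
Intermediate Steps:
M = -5 (M = -3 - 2 = -5)
o(67, M) - 40*83 = -9 - 40*83 = -9 - 3320 = -3329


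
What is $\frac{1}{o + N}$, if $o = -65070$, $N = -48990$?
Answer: $- \frac{1}{114060} \approx -8.7673 \cdot 10^{-6}$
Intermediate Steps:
$\frac{1}{o + N} = \frac{1}{-65070 - 48990} = \frac{1}{-114060} = - \frac{1}{114060}$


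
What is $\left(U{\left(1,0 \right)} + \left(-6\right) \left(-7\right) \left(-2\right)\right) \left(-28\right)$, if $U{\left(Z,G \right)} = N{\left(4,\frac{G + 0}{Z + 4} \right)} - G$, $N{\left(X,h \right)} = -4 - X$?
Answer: $2576$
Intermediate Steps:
$U{\left(Z,G \right)} = -8 - G$ ($U{\left(Z,G \right)} = \left(-4 - 4\right) - G = -8 - G$)
$\left(U{\left(1,0 \right)} + \left(-6\right) \left(-7\right) \left(-2\right)\right) \left(-28\right) = \left(\left(-8 - 0\right) + \left(-6\right) \left(-7\right) \left(-2\right)\right) \left(-28\right) = \left(\left(-8 + 0\right) + 42 \left(-2\right)\right) \left(-28\right) = \left(-8 - 84\right) \left(-28\right) = \left(-92\right) \left(-28\right) = 2576$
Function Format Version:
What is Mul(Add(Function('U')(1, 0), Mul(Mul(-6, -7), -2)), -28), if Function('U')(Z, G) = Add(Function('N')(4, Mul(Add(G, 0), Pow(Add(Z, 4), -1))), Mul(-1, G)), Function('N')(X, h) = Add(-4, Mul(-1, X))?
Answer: 2576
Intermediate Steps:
Function('U')(Z, G) = Add(-8, Mul(-1, G)) (Function('U')(Z, G) = Add(Add(-4, Mul(-1, 4)), Mul(-1, G)) = Add(Add(-4, -4), Mul(-1, G)) = Add(-8, Mul(-1, G)))
Mul(Add(Function('U')(1, 0), Mul(Mul(-6, -7), -2)), -28) = Mul(Add(Add(-8, Mul(-1, 0)), Mul(Mul(-6, -7), -2)), -28) = Mul(Add(Add(-8, 0), Mul(42, -2)), -28) = Mul(Add(-8, -84), -28) = Mul(-92, -28) = 2576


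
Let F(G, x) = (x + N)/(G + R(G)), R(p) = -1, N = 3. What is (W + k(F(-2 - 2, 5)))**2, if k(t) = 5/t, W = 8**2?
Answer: 237169/64 ≈ 3705.8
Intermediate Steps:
W = 64
F(G, x) = (3 + x)/(-1 + G) (F(G, x) = (x + 3)/(G - 1) = (3 + x)/(-1 + G))
(W + k(F(-2 - 2, 5)))**2 = (64 + 5/(((3 + 5)/(-1 + (-2 - 2)))))**2 = (64 + 5/((8/(-1 - 4))))**2 = (64 + 5/((8/(-5))))**2 = (64 + 5/((-1/5*8)))**2 = (64 + 5/(-8/5))**2 = (64 + 5*(-5/8))**2 = (64 - 25/8)**2 = (487/8)**2 = 237169/64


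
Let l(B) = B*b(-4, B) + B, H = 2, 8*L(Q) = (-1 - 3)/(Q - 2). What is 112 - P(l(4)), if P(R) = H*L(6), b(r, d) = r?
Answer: 449/4 ≈ 112.25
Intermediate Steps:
L(Q) = -1/(2*(-2 + Q)) (L(Q) = ((-1 - 3)/(Q - 2))/8 = (-4/(-2 + Q))/8 = -1/(2*(-2 + Q)))
l(B) = -3*B (l(B) = B*(-4) + B = -4*B + B = -3*B)
P(R) = -¼ (P(R) = 2*(-1/(-4 + 2*6)) = 2*(-1/(-4 + 12)) = 2*(-1/8) = 2*(-1*⅛) = 2*(-⅛) = -¼)
112 - P(l(4)) = 112 - 1*(-¼) = 112 + ¼ = 449/4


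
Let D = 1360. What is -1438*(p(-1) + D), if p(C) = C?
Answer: -1954242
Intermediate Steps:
-1438*(p(-1) + D) = -1438*(-1 + 1360) = -1438*1359 = -1954242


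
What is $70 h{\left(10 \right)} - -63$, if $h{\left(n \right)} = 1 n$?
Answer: $763$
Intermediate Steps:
$h{\left(n \right)} = n$
$70 h{\left(10 \right)} - -63 = 70 \cdot 10 - -63 = 700 + 63 = 763$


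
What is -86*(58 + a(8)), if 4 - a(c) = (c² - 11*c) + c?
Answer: -6708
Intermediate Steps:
a(c) = 4 - c² + 10*c (a(c) = 4 - ((c² - 11*c) + c) = 4 - (c² - 10*c) = 4 + (-c² + 10*c) = 4 - c² + 10*c)
-86*(58 + a(8)) = -86*(58 + (4 - 1*8² + 10*8)) = -86*(58 + (4 - 1*64 + 80)) = -86*(58 + (4 - 64 + 80)) = -86*(58 + 20) = -86*78 = -6708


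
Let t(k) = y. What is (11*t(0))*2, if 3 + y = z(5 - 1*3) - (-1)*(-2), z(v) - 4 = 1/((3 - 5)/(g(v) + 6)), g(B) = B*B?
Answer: -132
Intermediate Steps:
g(B) = B**2
z(v) = 1 - v**2/2 (z(v) = 4 + 1/((3 - 5)/(v**2 + 6)) = 4 + 1/(-2/(6 + v**2)) = 4 + (-3 - v**2/2) = 1 - v**2/2)
y = -6 (y = -3 + ((1 - (5 - 1*3)**2/2) - (-1)*(-2)) = -3 + ((1 - (5 - 3)**2/2) - 1*2) = -3 + ((1 - 1/2*2**2) - 2) = -3 + ((1 - 1/2*4) - 2) = -3 + ((1 - 2) - 2) = -3 + (-1 - 2) = -3 - 3 = -6)
t(k) = -6
(11*t(0))*2 = (11*(-6))*2 = -66*2 = -132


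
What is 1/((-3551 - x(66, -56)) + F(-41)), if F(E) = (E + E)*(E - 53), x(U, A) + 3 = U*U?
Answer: -1/196 ≈ -0.0051020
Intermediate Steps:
x(U, A) = -3 + U² (x(U, A) = -3 + U*U = -3 + U²)
F(E) = 2*E*(-53 + E) (F(E) = (2*E)*(-53 + E) = 2*E*(-53 + E))
1/((-3551 - x(66, -56)) + F(-41)) = 1/((-3551 - (-3 + 66²)) + 2*(-41)*(-53 - 41)) = 1/((-3551 - (-3 + 4356)) + 2*(-41)*(-94)) = 1/((-3551 - 1*4353) + 7708) = 1/((-3551 - 4353) + 7708) = 1/(-7904 + 7708) = 1/(-196) = -1/196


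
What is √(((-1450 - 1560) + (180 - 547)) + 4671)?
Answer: √1294 ≈ 35.972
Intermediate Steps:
√(((-1450 - 1560) + (180 - 547)) + 4671) = √((-3010 - 367) + 4671) = √(-3377 + 4671) = √1294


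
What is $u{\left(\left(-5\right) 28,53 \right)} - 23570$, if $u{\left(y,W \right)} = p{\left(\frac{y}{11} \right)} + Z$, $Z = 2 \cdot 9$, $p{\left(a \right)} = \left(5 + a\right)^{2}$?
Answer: $- \frac{2842567}{121} \approx -23492.0$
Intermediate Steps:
$Z = 18$
$u{\left(y,W \right)} = 18 + \left(5 + \frac{y}{11}\right)^{2}$ ($u{\left(y,W \right)} = \left(5 + \frac{y}{11}\right)^{2} + 18 = 18 + \left(5 + \frac{y}{11}\right)^{2}$)
$u{\left(\left(-5\right) 28,53 \right)} - 23570 = \left(18 + \frac{\left(55 - 140\right)^{2}}{121}\right) - 23570 = \left(18 + \frac{\left(-85\right)^{2}}{121}\right) - 23570 = \left(18 + \frac{1}{121} \cdot 7225\right) - 23570 = \left(18 + \frac{7225}{121}\right) - 23570 = \frac{9403}{121} - 23570 = - \frac{2842567}{121}$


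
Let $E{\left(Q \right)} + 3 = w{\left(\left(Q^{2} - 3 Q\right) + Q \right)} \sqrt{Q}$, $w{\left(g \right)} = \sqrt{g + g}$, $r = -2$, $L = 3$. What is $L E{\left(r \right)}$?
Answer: $-9 + 12 i \sqrt{2} \approx -9.0 + 16.971 i$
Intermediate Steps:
$w{\left(g \right)} = \sqrt{2} \sqrt{g}$ ($w{\left(g \right)} = \sqrt{2 g} = \sqrt{2} \sqrt{g}$)
$E{\left(Q \right)} = -3 + \sqrt{2} \sqrt{Q} \sqrt{Q^{2} - 2 Q}$ ($E{\left(Q \right)} = -3 + \sqrt{2} \sqrt{\left(Q^{2} - 3 Q\right) + Q} \sqrt{Q} = -3 + \sqrt{2} \sqrt{Q^{2} - 2 Q} \sqrt{Q} = -3 + \sqrt{2} \sqrt{Q} \sqrt{Q^{2} - 2 Q}$)
$L E{\left(r \right)} = 3 \left(-3 + \sqrt{2} \sqrt{-2} \sqrt{- 2 \left(-2 - 2\right)}\right) = 3 \left(-3 + \sqrt{2} i \sqrt{2} \sqrt{\left(-2\right) \left(-4\right)}\right) = 3 \left(-3 + \sqrt{2} i \sqrt{2} \sqrt{8}\right) = 3 \left(-3 + \sqrt{2} i \sqrt{2} \cdot 2 \sqrt{2}\right) = 3 \left(-3 + 4 i \sqrt{2}\right) = -9 + 12 i \sqrt{2}$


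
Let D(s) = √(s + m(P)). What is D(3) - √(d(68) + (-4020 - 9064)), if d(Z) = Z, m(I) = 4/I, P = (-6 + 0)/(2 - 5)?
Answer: √5 - 2*I*√3254 ≈ 2.2361 - 114.09*I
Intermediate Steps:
P = 2 (P = -6/(-3) = -6*(-⅓) = 2)
D(s) = √(2 + s) (D(s) = √(s + 4/2) = √(s + 4*(½)) = √(s + 2) = √(2 + s))
D(3) - √(d(68) + (-4020 - 9064)) = √(2 + 3) - √(68 + (-4020 - 9064)) = √5 - √(68 - 13084) = √5 - √(-13016) = √5 - 2*I*√3254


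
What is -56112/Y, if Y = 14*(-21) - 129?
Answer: 18704/141 ≈ 132.65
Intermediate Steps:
Y = -423 (Y = -294 - 129 = -423)
-56112/Y = -56112/(-423) = -56112*(-1/423) = 18704/141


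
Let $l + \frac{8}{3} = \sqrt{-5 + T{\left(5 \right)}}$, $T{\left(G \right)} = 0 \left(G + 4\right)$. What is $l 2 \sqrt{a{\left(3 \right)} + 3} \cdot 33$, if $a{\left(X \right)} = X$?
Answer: $- 176 \sqrt{6} + 66 i \sqrt{30} \approx -431.11 + 361.5 i$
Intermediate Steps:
$T{\left(G \right)} = 0$ ($T{\left(G \right)} = 0 \left(4 + G\right) = 0$)
$l = - \frac{8}{3} + i \sqrt{5}$ ($l = - \frac{8}{3} + \sqrt{-5 + 0} = - \frac{8}{3} + \sqrt{-5} = - \frac{8}{3} + i \sqrt{5} \approx -2.6667 + 2.2361 i$)
$l 2 \sqrt{a{\left(3 \right)} + 3} \cdot 33 = \left(- \frac{8}{3} + i \sqrt{5}\right) 2 \sqrt{3 + 3} \cdot 33 = \left(- \frac{16}{3} + 2 i \sqrt{5}\right) \sqrt{6} \cdot 33 = \sqrt{6} \left(- \frac{16}{3} + 2 i \sqrt{5}\right) 33 = 33 \sqrt{6} \left(- \frac{16}{3} + 2 i \sqrt{5}\right)$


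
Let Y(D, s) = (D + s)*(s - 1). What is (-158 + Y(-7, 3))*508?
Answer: -84328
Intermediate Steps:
Y(D, s) = (-1 + s)*(D + s) (Y(D, s) = (D + s)*(-1 + s) = (-1 + s)*(D + s))
(-158 + Y(-7, 3))*508 = (-158 + (3**2 - 1*(-7) - 1*3 - 7*3))*508 = (-158 + (9 + 7 - 3 - 21))*508 = (-158 - 8)*508 = -166*508 = -84328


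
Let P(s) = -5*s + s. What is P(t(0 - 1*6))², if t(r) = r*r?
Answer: 20736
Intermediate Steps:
t(r) = r²
P(s) = -4*s
P(t(0 - 1*6))² = (-4*(0 - 1*6)²)² = (-4*(0 - 6)²)² = (-4*(-6)²)² = (-4*36)² = (-144)² = 20736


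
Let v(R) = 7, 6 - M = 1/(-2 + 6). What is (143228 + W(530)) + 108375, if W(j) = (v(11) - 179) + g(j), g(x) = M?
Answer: 1005747/4 ≈ 2.5144e+5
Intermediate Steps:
M = 23/4 (M = 6 - 1/(-2 + 6) = 6 - 1/4 = 6 - 1*¼ = 6 - ¼ = 23/4 ≈ 5.7500)
g(x) = 23/4
W(j) = -665/4 (W(j) = (7 - 179) + 23/4 = -172 + 23/4 = -665/4)
(143228 + W(530)) + 108375 = (143228 - 665/4) + 108375 = 572247/4 + 108375 = 1005747/4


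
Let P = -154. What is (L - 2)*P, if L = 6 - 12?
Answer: 1232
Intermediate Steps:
L = -6
(L - 2)*P = (-6 - 2)*(-154) = -8*(-154) = 1232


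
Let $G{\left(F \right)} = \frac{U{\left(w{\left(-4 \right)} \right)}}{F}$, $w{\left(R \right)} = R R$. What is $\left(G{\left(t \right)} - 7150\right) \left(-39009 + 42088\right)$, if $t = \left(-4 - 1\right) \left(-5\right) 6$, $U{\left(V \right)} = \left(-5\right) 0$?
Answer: $-22014850$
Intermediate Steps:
$w{\left(R \right)} = R^{2}$
$U{\left(V \right)} = 0$
$t = 150$ ($t = \left(-4 - 1\right) \left(-5\right) 6 = \left(-5\right) \left(-5\right) 6 = 25 \cdot 6 = 150$)
$G{\left(F \right)} = 0$ ($G{\left(F \right)} = \frac{0}{F} = 0$)
$\left(G{\left(t \right)} - 7150\right) \left(-39009 + 42088\right) = \left(0 - 7150\right) \left(-39009 + 42088\right) = \left(-7150\right) 3079 = -22014850$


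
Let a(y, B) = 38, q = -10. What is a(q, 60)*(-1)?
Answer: -38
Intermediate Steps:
a(q, 60)*(-1) = 38*(-1) = -38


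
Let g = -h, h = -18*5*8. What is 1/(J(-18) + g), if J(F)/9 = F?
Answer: 1/558 ≈ 0.0017921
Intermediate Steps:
J(F) = 9*F
h = -720 (h = -90*8 = -720)
g = 720 (g = -1*(-720) = 720)
1/(J(-18) + g) = 1/(9*(-18) + 720) = 1/(-162 + 720) = 1/558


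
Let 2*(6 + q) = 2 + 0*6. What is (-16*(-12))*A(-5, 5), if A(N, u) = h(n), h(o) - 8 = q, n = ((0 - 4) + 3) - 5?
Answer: 576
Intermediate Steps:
q = -5 (q = -6 + (2 + 0*6)/2 = -6 + (2 + 0)/2 = -6 + (½)*2 = -6 + 1 = -5)
n = -6 (n = (-4 + 3) - 5 = -1 - 5 = -6)
h(o) = 3 (h(o) = 8 - 5 = 3)
A(N, u) = 3
(-16*(-12))*A(-5, 5) = -16*(-12)*3 = 192*3 = 576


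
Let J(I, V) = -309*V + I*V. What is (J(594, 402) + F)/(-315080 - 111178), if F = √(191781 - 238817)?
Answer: -6365/23681 - I*√11759/213129 ≈ -0.26878 - 0.00050879*I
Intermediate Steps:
F = 2*I*√11759 (F = √(-47036) = 2*I*√11759 ≈ 216.88*I)
(J(594, 402) + F)/(-315080 - 111178) = (402*(-309 + 594) + 2*I*√11759)/(-315080 - 111178) = (402*285 + 2*I*√11759)/(-426258) = (114570 + 2*I*√11759)*(-1/426258) = -6365/23681 - I*√11759/213129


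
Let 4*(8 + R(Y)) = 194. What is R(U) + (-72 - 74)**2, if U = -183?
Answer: 42713/2 ≈ 21357.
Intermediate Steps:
R(Y) = 81/2 (R(Y) = -8 + (1/4)*194 = -8 + 97/2 = 81/2)
R(U) + (-72 - 74)**2 = 81/2 + (-72 - 74)**2 = 81/2 + (-146)**2 = 81/2 + 21316 = 42713/2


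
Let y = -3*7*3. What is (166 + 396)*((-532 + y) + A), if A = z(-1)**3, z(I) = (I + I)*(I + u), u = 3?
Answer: -370358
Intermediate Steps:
y = -63 (y = -21*3 = -63)
z(I) = 2*I*(3 + I) (z(I) = (I + I)*(I + 3) = (2*I)*(3 + I) = 2*I*(3 + I))
A = -64 (A = (2*(-1)*(3 - 1))**3 = (2*(-1)*2)**3 = (-4)**3 = -64)
(166 + 396)*((-532 + y) + A) = (166 + 396)*((-532 - 63) - 64) = 562*(-595 - 64) = 562*(-659) = -370358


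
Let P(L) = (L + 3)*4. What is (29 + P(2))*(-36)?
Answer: -1764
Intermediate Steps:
P(L) = 12 + 4*L (P(L) = (3 + L)*4 = 12 + 4*L)
(29 + P(2))*(-36) = (29 + (12 + 4*2))*(-36) = (29 + (12 + 8))*(-36) = (29 + 20)*(-36) = 49*(-36) = -1764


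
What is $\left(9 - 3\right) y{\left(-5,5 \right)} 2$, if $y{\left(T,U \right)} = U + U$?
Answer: $120$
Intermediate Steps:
$y{\left(T,U \right)} = 2 U$
$\left(9 - 3\right) y{\left(-5,5 \right)} 2 = \left(9 - 3\right) 2 \cdot 5 \cdot 2 = \left(9 - 3\right) 10 \cdot 2 = 6 \cdot 10 \cdot 2 = 60 \cdot 2 = 120$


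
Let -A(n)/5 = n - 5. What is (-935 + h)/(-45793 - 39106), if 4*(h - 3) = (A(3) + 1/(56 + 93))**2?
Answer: 80542247/7539370796 ≈ 0.010683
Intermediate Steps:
A(n) = 25 - 5*n (A(n) = -5*(n - 5) = -5*(-5 + n) = 25 - 5*n)
h = 2489493/88804 (h = 3 + ((25 - 5*3) + 1/(56 + 93))**2/4 = 3 + ((25 - 15) + 1/149)**2/4 = 3 + (10 + 1/149)**2/4 = 3 + (1491/149)**2/4 = 3 + (1/4)*(2223081/22201) = 3 + 2223081/88804 = 2489493/88804 ≈ 28.034)
(-935 + h)/(-45793 - 39106) = (-935 + 2489493/88804)/(-45793 - 39106) = -80542247/88804/(-84899) = -80542247/88804*(-1/84899) = 80542247/7539370796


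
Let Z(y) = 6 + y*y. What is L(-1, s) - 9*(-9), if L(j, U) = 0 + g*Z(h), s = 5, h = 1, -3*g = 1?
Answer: 236/3 ≈ 78.667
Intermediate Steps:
g = -1/3 (g = -1/3*1 = -1/3 ≈ -0.33333)
Z(y) = 6 + y**2
L(j, U) = -7/3 (L(j, U) = 0 - (6 + 1**2)/3 = 0 - (6 + 1)/3 = 0 - 1/3*7 = 0 - 7/3 = -7/3)
L(-1, s) - 9*(-9) = -7/3 - 9*(-9) = -7/3 + 81 = 236/3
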